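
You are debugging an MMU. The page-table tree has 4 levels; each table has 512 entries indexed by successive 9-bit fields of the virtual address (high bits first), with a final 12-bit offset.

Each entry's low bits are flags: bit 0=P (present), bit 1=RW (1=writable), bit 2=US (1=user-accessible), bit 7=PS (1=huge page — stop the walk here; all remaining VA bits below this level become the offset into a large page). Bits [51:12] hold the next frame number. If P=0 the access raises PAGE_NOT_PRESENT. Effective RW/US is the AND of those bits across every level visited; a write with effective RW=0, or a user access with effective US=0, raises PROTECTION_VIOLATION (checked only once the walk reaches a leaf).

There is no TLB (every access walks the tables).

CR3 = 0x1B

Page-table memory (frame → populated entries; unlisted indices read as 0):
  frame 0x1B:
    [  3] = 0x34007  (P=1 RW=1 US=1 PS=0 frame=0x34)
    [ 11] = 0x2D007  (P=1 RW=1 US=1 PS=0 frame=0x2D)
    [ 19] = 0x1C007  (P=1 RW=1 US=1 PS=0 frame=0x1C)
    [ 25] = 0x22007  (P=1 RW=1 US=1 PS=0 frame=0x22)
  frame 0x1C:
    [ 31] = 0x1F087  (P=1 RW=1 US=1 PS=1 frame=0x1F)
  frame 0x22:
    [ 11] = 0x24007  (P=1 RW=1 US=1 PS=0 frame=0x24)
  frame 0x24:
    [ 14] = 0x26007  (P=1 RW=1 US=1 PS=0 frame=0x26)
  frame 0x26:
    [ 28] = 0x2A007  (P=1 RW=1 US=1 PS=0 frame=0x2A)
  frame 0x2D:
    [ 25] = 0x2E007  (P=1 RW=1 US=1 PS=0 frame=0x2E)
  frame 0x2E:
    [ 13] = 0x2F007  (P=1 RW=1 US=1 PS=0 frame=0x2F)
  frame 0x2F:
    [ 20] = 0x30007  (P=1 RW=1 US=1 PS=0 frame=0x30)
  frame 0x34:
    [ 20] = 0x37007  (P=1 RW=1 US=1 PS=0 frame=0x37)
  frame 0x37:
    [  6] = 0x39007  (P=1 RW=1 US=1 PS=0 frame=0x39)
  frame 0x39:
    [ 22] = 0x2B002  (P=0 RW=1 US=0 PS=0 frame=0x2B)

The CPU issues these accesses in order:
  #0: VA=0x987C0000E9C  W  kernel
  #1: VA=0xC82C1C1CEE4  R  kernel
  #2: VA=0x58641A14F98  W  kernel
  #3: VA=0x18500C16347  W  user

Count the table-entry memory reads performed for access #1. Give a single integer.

Walk each access:
#0 VA=0x987C0000E9C (w,kernel):
  L0 @0x1B[19] → 0x1C007  P=1,RW=1,US=1,PS=0
  L1 @0x1C[31] → 0x1F087  P=1,RW=1,US=1,PS=1
  ✓ 0x1FE9C (huge @L1)  — 2 lookups
#1 VA=0xC82C1C1CEE4 (r,kernel):
  L0 @0x1B[25] → 0x22007  P=1,RW=1,US=1,PS=0
  L1 @0x22[11] → 0x24007  P=1,RW=1,US=1,PS=0
  L2 @0x24[14] → 0x26007  P=1,RW=1,US=1,PS=0
  L3 @0x26[28] → 0x2A007  P=1,RW=1,US=1,PS=0
  ✓ 0x2AEE4  — 4 lookups
#2 VA=0x58641A14F98 (w,kernel):
  L0 @0x1B[11] → 0x2D007  P=1,RW=1,US=1,PS=0
  L1 @0x2D[25] → 0x2E007  P=1,RW=1,US=1,PS=0
  L2 @0x2E[13] → 0x2F007  P=1,RW=1,US=1,PS=0
  L3 @0x2F[20] → 0x30007  P=1,RW=1,US=1,PS=0
  ✓ 0x30F98  — 4 lookups
#3 VA=0x18500C16347 (w,user):
  L0 @0x1B[3] → 0x34007  P=1,RW=1,US=1,PS=0
  L1 @0x34[20] → 0x37007  P=1,RW=1,US=1,PS=0
  L2 @0x37[6] → 0x39007  P=1,RW=1,US=1,PS=0
  L3 @0x39[22] → 0x2B002  P=0,RW=1,US=0,PS=0
  ⇒ fault: PAGE_NOT_PRESENT  — 4 lookups

Entries read for #1: 4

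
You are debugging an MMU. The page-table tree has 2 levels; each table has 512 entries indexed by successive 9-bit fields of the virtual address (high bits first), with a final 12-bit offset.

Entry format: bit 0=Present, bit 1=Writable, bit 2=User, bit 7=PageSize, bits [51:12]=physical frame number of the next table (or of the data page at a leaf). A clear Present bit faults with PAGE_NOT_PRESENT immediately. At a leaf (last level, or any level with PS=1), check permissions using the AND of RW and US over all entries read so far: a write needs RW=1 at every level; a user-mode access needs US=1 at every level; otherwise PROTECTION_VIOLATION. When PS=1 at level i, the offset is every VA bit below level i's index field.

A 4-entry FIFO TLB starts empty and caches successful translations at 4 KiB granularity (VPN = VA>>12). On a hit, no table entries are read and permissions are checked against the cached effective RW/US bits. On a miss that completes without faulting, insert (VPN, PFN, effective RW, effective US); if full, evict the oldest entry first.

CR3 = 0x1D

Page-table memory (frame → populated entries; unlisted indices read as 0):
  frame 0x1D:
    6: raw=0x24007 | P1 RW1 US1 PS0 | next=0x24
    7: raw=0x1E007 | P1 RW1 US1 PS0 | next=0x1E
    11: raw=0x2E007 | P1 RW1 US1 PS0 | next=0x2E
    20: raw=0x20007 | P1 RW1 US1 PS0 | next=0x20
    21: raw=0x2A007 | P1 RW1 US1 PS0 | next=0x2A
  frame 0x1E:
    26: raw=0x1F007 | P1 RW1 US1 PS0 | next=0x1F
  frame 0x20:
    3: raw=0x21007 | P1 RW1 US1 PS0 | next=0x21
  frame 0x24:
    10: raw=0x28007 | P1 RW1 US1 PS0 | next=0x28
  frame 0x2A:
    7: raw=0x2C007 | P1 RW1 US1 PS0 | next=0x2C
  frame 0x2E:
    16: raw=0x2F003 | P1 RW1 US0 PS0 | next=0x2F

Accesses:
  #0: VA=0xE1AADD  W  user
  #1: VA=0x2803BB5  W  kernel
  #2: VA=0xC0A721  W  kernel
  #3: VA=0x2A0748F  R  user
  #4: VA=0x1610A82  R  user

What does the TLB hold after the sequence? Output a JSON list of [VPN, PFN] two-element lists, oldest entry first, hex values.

Trace:
#0 VA=0xE1AADD (w,user):
  L0 @0x1D[7] → 0x1E007  P=1,RW=1,US=1,PS=0
  L1 @0x1E[26] → 0x1F007  P=1,RW=1,US=1,PS=0
  → PA=0x1FADD  (2 entries read)
#1 VA=0x2803BB5 (w,kernel):
  L0 @0x1D[20] → 0x20007  P=1,RW=1,US=1,PS=0
  L1 @0x20[3] → 0x21007  P=1,RW=1,US=1,PS=0
  → PA=0x21BB5  (2 entries read)
#2 VA=0xC0A721 (w,kernel):
  L0 @0x1D[6] → 0x24007  P=1,RW=1,US=1,PS=0
  L1 @0x24[10] → 0x28007  P=1,RW=1,US=1,PS=0
  → PA=0x28721  (2 entries read)
#3 VA=0x2A0748F (r,user):
  L0 @0x1D[21] → 0x2A007  P=1,RW=1,US=1,PS=0
  L1 @0x2A[7] → 0x2C007  P=1,RW=1,US=1,PS=0
  → PA=0x2C48F  (2 entries read)
#4 VA=0x1610A82 (r,user):
  L0 @0x1D[11] → 0x2E007  P=1,RW=1,US=1,PS=0
  L1 @0x2E[16] → 0x2F003  P=1,RW=1,US=0,PS=0
  ✗ PROTECTION_VIOLATION  [2 reads]

TLB: [["0xE1A", "0x1F"], ["0x2803", "0x21"], ["0xC0A", "0x28"], ["0x2A07", "0x2C"]]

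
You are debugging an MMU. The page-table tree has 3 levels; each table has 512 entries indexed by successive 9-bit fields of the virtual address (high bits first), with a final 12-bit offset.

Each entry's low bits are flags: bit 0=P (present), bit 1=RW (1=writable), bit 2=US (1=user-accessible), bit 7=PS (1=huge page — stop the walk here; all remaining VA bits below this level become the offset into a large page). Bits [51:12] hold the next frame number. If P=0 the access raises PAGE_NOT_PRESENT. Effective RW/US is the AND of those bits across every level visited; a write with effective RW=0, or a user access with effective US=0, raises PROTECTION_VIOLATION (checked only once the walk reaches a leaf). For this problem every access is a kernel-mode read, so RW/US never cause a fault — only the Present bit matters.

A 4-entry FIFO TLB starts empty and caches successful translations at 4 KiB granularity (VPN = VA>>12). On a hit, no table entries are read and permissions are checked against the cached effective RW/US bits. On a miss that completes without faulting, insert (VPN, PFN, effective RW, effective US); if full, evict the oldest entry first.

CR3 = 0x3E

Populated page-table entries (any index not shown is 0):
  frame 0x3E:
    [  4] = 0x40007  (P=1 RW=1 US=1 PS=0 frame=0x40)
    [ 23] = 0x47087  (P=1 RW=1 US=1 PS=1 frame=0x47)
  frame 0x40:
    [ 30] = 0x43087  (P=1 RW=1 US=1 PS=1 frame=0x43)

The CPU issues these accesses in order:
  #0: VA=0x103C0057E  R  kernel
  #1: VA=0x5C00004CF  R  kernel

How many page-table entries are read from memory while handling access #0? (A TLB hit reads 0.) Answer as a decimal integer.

Walk each access:
#0 VA=0x103C0057E (r,kernel):
  L0 @0x3E[4] → 0x40007  P=1,RW=1,US=1,PS=0
  L1 @0x40[30] → 0x43087  P=1,RW=1,US=1,PS=1
  ✓ 0x4357E (huge @L1)  — 2 lookups
#1 VA=0x5C00004CF (r,kernel):
  L0 @0x3E[23] → 0x47087  P=1,RW=1,US=1,PS=1
  ✓ 0x474CF (huge @L0)  — 1 lookups

Entries read for #0: 2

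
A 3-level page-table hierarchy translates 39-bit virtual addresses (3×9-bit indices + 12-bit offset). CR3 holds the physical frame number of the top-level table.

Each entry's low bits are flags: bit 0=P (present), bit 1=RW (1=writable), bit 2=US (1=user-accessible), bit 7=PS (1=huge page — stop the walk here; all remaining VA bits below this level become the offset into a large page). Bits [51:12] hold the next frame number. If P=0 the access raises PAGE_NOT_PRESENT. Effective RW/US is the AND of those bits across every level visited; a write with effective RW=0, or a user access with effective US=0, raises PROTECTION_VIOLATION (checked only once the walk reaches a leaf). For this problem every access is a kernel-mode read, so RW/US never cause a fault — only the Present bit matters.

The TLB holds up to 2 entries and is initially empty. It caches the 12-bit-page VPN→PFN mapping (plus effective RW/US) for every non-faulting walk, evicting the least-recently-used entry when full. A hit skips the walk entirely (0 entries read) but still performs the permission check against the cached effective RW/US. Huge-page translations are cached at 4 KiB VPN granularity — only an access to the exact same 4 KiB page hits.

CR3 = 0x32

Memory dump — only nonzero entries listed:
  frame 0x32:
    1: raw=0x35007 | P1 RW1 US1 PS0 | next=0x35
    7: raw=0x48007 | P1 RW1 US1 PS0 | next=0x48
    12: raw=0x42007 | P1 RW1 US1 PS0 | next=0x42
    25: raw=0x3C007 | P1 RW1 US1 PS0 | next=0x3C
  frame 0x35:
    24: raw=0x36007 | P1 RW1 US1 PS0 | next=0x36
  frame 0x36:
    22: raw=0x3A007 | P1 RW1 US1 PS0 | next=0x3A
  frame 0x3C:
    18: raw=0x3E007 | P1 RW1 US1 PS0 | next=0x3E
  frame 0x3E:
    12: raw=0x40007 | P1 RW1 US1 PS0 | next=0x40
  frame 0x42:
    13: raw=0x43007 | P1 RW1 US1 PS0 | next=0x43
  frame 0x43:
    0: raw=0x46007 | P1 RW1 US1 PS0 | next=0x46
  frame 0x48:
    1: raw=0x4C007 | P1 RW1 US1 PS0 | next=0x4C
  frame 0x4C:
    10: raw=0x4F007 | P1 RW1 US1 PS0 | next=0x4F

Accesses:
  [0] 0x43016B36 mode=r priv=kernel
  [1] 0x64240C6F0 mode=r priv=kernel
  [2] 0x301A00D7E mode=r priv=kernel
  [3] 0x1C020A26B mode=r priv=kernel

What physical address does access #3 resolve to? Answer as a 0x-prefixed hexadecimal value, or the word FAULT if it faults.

Trace:
#0 VA=0x43016B36 (r,kernel):
  lvl0: tbl 0x32, slot 1 ⇒ 0x35007 (P1/RW1/US1/PS0)
  lvl1: tbl 0x35, slot 24 ⇒ 0x36007 (P1/RW1/US1/PS0)
  lvl2: tbl 0x36, slot 22 ⇒ 0x3A007 (P1/RW1/US1/PS0)
  ✓ 0x3AB36  — 3 lookups
#1 VA=0x64240C6F0 (r,kernel):
  lvl0: tbl 0x32, slot 25 ⇒ 0x3C007 (P1/RW1/US1/PS0)
  lvl1: tbl 0x3C, slot 18 ⇒ 0x3E007 (P1/RW1/US1/PS0)
  lvl2: tbl 0x3E, slot 12 ⇒ 0x40007 (P1/RW1/US1/PS0)
  ✓ 0x406F0  — 3 lookups
#2 VA=0x301A00D7E (r,kernel):
  lvl0: tbl 0x32, slot 12 ⇒ 0x42007 (P1/RW1/US1/PS0)
  lvl1: tbl 0x42, slot 13 ⇒ 0x43007 (P1/RW1/US1/PS0)
  lvl2: tbl 0x43, slot 0 ⇒ 0x46007 (P1/RW1/US1/PS0)
  ✓ 0x46D7E  — 3 lookups
#3 VA=0x1C020A26B (r,kernel):
  lvl0: tbl 0x32, slot 7 ⇒ 0x48007 (P1/RW1/US1/PS0)
  lvl1: tbl 0x48, slot 1 ⇒ 0x4C007 (P1/RW1/US1/PS0)
  lvl2: tbl 0x4C, slot 10 ⇒ 0x4F007 (P1/RW1/US1/PS0)
  ✓ 0x4F26B  — 3 lookups

Access #3 PA: 0x4F26B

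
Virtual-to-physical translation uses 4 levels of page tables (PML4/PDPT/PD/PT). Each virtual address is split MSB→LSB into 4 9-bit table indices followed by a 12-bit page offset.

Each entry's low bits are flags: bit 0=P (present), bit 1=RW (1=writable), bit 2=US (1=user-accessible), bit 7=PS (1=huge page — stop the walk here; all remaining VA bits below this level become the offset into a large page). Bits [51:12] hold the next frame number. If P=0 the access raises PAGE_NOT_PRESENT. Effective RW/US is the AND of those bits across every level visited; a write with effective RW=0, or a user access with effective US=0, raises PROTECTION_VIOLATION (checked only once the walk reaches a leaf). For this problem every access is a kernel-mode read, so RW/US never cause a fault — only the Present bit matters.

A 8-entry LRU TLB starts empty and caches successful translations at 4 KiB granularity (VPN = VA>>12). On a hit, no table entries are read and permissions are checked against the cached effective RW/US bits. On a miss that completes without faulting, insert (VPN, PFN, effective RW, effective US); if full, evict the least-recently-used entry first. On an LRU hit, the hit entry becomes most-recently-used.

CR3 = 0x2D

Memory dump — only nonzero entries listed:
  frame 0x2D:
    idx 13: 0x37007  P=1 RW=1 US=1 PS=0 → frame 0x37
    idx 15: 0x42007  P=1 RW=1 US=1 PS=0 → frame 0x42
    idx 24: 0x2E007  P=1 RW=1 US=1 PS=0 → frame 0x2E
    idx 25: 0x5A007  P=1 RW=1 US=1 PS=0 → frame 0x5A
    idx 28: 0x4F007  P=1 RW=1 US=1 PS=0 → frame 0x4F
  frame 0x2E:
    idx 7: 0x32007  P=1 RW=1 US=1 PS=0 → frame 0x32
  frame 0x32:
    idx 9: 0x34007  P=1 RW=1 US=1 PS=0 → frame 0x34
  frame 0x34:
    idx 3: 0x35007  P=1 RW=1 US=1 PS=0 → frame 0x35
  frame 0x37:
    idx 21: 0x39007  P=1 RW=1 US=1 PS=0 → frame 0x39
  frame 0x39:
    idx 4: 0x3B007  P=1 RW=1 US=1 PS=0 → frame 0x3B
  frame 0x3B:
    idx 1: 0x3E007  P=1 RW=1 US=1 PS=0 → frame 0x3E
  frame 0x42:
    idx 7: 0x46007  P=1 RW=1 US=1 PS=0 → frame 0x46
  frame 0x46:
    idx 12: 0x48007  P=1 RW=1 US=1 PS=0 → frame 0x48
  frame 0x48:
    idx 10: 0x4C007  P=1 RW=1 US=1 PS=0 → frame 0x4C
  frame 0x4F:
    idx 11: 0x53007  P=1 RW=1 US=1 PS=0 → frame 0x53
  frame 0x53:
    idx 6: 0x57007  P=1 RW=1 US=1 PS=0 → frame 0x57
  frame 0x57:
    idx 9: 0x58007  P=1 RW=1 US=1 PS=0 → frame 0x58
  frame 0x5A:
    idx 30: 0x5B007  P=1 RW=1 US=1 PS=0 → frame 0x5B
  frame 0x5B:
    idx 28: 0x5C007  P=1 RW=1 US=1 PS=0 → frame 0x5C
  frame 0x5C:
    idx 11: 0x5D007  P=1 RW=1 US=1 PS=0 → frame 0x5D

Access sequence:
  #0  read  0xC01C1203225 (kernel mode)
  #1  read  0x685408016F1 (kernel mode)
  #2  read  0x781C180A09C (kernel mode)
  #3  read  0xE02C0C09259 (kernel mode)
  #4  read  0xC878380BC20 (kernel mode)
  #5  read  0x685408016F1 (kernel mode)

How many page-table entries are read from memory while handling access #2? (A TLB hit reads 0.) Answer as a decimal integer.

Trace:
#0 VA=0xC01C1203225 (r,kernel):
  L0: frame=0x2D idx=24 entry=0x2E007 [P=1 RW=1 US=1 PS=0]
  L1: frame=0x2E idx=7 entry=0x32007 [P=1 RW=1 US=1 PS=0]
  L2: frame=0x32 idx=9 entry=0x34007 [P=1 RW=1 US=1 PS=0]
  L3: frame=0x34 idx=3 entry=0x35007 [P=1 RW=1 US=1 PS=0]
  ✓ 0x35225  — 4 lookups
#1 VA=0x685408016F1 (r,kernel):
  L0: frame=0x2D idx=13 entry=0x37007 [P=1 RW=1 US=1 PS=0]
  L1: frame=0x37 idx=21 entry=0x39007 [P=1 RW=1 US=1 PS=0]
  L2: frame=0x39 idx=4 entry=0x3B007 [P=1 RW=1 US=1 PS=0]
  L3: frame=0x3B idx=1 entry=0x3E007 [P=1 RW=1 US=1 PS=0]
  ✓ 0x3E6F1  — 4 lookups
#2 VA=0x781C180A09C (r,kernel):
  L0: frame=0x2D idx=15 entry=0x42007 [P=1 RW=1 US=1 PS=0]
  L1: frame=0x42 idx=7 entry=0x46007 [P=1 RW=1 US=1 PS=0]
  L2: frame=0x46 idx=12 entry=0x48007 [P=1 RW=1 US=1 PS=0]
  L3: frame=0x48 idx=10 entry=0x4C007 [P=1 RW=1 US=1 PS=0]
  ✓ 0x4C09C  — 4 lookups
#3 VA=0xE02C0C09259 (r,kernel):
  L0: frame=0x2D idx=28 entry=0x4F007 [P=1 RW=1 US=1 PS=0]
  L1: frame=0x4F idx=11 entry=0x53007 [P=1 RW=1 US=1 PS=0]
  L2: frame=0x53 idx=6 entry=0x57007 [P=1 RW=1 US=1 PS=0]
  L3: frame=0x57 idx=9 entry=0x58007 [P=1 RW=1 US=1 PS=0]
  ✓ 0x58259  — 4 lookups
#4 VA=0xC878380BC20 (r,kernel):
  L0: frame=0x2D idx=25 entry=0x5A007 [P=1 RW=1 US=1 PS=0]
  L1: frame=0x5A idx=30 entry=0x5B007 [P=1 RW=1 US=1 PS=0]
  L2: frame=0x5B idx=28 entry=0x5C007 [P=1 RW=1 US=1 PS=0]
  L3: frame=0x5C idx=11 entry=0x5D007 [P=1 RW=1 US=1 PS=0]
  ✓ 0x5DC20  — 4 lookups
#5 VA=0x685408016F1 (r,kernel):
  TLB hit vpn=0x68540801 → PA=0x3E6F1

Entries read for #2: 4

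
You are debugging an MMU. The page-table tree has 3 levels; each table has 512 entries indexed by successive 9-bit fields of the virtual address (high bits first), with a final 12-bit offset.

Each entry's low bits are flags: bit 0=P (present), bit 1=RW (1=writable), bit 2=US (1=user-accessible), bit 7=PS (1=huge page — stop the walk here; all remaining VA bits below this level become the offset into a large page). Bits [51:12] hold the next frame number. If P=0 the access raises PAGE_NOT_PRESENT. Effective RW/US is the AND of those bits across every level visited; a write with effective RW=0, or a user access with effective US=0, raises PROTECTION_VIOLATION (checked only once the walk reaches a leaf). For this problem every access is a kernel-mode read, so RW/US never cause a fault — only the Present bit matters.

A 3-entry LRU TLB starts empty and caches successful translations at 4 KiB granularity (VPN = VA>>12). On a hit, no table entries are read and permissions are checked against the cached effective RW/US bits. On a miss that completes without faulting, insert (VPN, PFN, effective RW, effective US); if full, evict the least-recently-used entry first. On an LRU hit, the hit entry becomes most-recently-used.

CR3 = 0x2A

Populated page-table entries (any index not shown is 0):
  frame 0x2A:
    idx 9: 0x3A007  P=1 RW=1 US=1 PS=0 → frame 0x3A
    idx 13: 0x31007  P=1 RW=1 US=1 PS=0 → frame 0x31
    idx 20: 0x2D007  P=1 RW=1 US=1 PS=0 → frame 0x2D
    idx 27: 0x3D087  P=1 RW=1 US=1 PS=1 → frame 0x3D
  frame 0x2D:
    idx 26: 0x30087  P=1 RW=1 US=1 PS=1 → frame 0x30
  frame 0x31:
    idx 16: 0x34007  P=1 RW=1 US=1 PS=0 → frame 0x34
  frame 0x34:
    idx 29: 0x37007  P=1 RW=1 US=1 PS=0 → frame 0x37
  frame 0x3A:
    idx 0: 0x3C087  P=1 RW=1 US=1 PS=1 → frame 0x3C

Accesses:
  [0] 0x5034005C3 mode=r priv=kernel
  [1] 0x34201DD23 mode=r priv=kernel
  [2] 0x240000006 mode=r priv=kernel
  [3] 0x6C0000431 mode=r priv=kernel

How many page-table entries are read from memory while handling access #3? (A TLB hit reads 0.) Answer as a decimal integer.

Trace:
#0 VA=0x5034005C3 (r,kernel):
  L0: frame=0x2A idx=20 entry=0x2D007 [P=1 RW=1 US=1 PS=0]
  L1: frame=0x2D idx=26 entry=0x30087 [P=1 RW=1 US=1 PS=1]
  ✓ 0x305C3 (huge @L1)  — 2 lookups
#1 VA=0x34201DD23 (r,kernel):
  L0: frame=0x2A idx=13 entry=0x31007 [P=1 RW=1 US=1 PS=0]
  L1: frame=0x31 idx=16 entry=0x34007 [P=1 RW=1 US=1 PS=0]
  L2: frame=0x34 idx=29 entry=0x37007 [P=1 RW=1 US=1 PS=0]
  ✓ 0x37D23  — 3 lookups
#2 VA=0x240000006 (r,kernel):
  L0: frame=0x2A idx=9 entry=0x3A007 [P=1 RW=1 US=1 PS=0]
  L1: frame=0x3A idx=0 entry=0x3C087 [P=1 RW=1 US=1 PS=1]
  ✓ 0x3C006 (huge @L1)  — 2 lookups
#3 VA=0x6C0000431 (r,kernel):
  L0: frame=0x2A idx=27 entry=0x3D087 [P=1 RW=1 US=1 PS=1]
  ✓ 0x3D431 (huge @L0)  — 1 lookups

Entries read for #3: 1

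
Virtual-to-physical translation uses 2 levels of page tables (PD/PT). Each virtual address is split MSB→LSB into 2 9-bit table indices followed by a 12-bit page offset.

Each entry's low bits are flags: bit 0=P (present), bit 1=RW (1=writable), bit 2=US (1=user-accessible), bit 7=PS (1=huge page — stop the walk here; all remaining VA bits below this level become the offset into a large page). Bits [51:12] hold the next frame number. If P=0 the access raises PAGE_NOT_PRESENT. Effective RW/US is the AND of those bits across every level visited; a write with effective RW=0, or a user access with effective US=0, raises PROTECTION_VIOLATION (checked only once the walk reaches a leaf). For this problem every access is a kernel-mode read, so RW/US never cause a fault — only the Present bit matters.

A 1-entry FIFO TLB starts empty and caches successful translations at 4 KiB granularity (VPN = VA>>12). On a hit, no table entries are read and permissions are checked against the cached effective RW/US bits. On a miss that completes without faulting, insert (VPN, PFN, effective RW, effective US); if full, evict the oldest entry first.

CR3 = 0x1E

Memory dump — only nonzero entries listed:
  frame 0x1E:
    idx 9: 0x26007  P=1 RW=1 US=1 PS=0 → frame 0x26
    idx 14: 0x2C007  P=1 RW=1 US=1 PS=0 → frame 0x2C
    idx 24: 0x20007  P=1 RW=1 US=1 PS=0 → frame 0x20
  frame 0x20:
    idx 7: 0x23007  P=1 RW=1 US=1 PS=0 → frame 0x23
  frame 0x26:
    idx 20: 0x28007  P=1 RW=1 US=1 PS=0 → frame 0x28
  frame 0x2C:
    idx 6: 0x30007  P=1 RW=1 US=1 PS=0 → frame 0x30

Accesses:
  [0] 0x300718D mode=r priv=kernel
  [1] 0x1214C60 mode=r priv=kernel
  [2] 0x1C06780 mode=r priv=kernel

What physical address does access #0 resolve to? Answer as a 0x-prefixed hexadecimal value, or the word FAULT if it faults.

Trace:
#0 VA=0x300718D (r,kernel):
  [0] read 0x1E idx=24: raw=0x20007 flags P=1 W=1 U=1 S=0
  [1] read 0x20 idx=7: raw=0x23007 flags P=1 W=1 U=1 S=0
  → PA=0x2318D  (2 entries read)
#1 VA=0x1214C60 (r,kernel):
  [0] read 0x1E idx=9: raw=0x26007 flags P=1 W=1 U=1 S=0
  [1] read 0x26 idx=20: raw=0x28007 flags P=1 W=1 U=1 S=0
  → PA=0x28C60  (2 entries read)
#2 VA=0x1C06780 (r,kernel):
  [0] read 0x1E idx=14: raw=0x2C007 flags P=1 W=1 U=1 S=0
  [1] read 0x2C idx=6: raw=0x30007 flags P=1 W=1 U=1 S=0
  → PA=0x30780  (2 entries read)

Access #0 PA: 0x2318D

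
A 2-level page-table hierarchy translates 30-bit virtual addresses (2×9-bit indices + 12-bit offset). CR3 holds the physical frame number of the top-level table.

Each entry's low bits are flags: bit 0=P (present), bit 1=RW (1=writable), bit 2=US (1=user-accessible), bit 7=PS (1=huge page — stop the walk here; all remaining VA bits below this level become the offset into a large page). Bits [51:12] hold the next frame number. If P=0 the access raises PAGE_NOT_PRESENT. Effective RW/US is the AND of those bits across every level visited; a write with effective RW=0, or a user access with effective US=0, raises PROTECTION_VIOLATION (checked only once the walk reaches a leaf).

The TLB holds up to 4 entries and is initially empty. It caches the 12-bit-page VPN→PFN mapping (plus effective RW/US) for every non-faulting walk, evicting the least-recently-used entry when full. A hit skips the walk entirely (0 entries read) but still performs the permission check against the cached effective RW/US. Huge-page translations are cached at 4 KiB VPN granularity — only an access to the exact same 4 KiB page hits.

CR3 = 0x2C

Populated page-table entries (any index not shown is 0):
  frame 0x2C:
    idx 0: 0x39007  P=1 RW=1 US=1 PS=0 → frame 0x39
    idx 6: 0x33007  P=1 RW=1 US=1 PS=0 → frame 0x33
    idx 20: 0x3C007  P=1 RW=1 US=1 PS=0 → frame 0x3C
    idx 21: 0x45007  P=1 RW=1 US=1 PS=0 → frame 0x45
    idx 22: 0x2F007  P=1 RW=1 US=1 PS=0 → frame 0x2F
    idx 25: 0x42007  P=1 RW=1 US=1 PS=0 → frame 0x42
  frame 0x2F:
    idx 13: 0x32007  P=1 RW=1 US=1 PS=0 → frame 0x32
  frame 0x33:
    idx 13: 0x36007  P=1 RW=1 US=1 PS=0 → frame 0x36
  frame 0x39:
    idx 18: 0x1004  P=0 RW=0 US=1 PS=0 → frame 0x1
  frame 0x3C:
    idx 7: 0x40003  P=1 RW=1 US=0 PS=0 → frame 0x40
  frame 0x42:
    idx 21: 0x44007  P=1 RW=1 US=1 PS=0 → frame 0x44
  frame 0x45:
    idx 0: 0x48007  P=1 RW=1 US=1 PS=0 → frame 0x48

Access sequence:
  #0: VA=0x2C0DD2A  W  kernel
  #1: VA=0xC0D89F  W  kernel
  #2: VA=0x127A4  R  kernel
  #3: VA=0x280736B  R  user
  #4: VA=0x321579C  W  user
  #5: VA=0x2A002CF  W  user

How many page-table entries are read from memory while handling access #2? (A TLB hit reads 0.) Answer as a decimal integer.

Walk each access:
#0 VA=0x2C0DD2A (w,kernel):
  [0] read 0x2C idx=22: raw=0x2F007 flags P=1 W=1 U=1 S=0
  [1] read 0x2F idx=13: raw=0x32007 flags P=1 W=1 U=1 S=0
  ✓ 0x32D2A  — 2 lookups
#1 VA=0xC0D89F (w,kernel):
  [0] read 0x2C idx=6: raw=0x33007 flags P=1 W=1 U=1 S=0
  [1] read 0x33 idx=13: raw=0x36007 flags P=1 W=1 U=1 S=0
  ✓ 0x3689F  — 2 lookups
#2 VA=0x127A4 (r,kernel):
  [0] read 0x2C idx=0: raw=0x39007 flags P=1 W=1 U=1 S=0
  [1] read 0x39 idx=18: raw=0x1004 flags P=0 W=0 U=1 S=0
  ⇒ fault: PAGE_NOT_PRESENT  — 2 lookups
#3 VA=0x280736B (r,user):
  [0] read 0x2C idx=20: raw=0x3C007 flags P=1 W=1 U=1 S=0
  [1] read 0x3C idx=7: raw=0x40003 flags P=1 W=1 U=0 S=0
  ⇒ fault: PROTECTION_VIOLATION  — 2 lookups
#4 VA=0x321579C (w,user):
  [0] read 0x2C idx=25: raw=0x42007 flags P=1 W=1 U=1 S=0
  [1] read 0x42 idx=21: raw=0x44007 flags P=1 W=1 U=1 S=0
  ✓ 0x4479C  — 2 lookups
#5 VA=0x2A002CF (w,user):
  [0] read 0x2C idx=21: raw=0x45007 flags P=1 W=1 U=1 S=0
  [1] read 0x45 idx=0: raw=0x48007 flags P=1 W=1 U=1 S=0
  ✓ 0x482CF  — 2 lookups

Entries read for #2: 2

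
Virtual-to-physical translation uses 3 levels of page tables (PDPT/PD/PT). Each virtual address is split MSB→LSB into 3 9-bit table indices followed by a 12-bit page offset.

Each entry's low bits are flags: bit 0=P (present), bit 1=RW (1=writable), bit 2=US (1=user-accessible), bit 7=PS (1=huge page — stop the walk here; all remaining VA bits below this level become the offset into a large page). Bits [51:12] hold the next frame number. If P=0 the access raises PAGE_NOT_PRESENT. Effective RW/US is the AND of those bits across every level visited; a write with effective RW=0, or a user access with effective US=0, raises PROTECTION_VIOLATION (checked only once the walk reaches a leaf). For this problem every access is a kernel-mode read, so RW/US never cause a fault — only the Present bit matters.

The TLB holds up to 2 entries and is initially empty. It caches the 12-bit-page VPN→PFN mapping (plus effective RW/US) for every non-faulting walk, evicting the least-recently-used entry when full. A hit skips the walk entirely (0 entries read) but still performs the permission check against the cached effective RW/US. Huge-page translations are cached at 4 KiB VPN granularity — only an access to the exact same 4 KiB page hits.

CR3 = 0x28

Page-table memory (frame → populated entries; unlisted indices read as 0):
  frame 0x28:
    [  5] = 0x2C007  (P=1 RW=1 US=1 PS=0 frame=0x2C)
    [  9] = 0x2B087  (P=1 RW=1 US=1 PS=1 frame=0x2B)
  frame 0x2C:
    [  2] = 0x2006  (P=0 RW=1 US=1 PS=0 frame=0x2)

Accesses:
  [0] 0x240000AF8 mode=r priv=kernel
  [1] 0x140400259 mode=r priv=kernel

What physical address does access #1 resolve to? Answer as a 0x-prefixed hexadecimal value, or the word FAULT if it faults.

Walk each access:
#0 VA=0x240000AF8 (r,kernel):
  lvl0: tbl 0x28, slot 9 ⇒ 0x2B087 (P1/RW1/US1/PS1)
  ✓ 0x2BAF8 (huge @L0)  — 1 lookups
#1 VA=0x140400259 (r,kernel):
  lvl0: tbl 0x28, slot 5 ⇒ 0x2C007 (P1/RW1/US1/PS0)
  lvl1: tbl 0x2C, slot 2 ⇒ 0x2006 (P0/RW1/US1/PS0)
  → PAGE_NOT_PRESENT  (2 entries read)

Access #1 PA: FAULT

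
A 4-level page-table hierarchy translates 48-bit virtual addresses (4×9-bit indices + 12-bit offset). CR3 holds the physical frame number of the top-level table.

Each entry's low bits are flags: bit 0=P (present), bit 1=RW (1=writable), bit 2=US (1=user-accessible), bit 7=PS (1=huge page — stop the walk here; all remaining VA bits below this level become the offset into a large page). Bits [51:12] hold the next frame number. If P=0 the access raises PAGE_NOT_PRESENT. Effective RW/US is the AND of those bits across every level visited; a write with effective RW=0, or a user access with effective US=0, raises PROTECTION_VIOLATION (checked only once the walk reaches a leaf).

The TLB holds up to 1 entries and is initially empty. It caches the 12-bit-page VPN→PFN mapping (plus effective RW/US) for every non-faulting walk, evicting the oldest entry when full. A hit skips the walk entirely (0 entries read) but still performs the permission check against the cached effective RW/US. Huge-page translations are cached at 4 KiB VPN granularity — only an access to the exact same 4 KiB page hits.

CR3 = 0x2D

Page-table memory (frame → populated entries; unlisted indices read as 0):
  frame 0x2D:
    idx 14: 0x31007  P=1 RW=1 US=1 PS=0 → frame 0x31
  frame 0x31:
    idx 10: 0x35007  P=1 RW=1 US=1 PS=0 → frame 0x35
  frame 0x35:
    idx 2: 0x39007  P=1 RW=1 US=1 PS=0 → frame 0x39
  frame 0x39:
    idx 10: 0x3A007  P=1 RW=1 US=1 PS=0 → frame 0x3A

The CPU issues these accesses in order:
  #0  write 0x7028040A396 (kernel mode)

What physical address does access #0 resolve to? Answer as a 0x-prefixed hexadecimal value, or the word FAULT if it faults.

Per-access translation:
#0 VA=0x7028040A396 (w,kernel):
  L0: frame=0x2D idx=14 entry=0x31007 [P=1 RW=1 US=1 PS=0]
  L1: frame=0x31 idx=10 entry=0x35007 [P=1 RW=1 US=1 PS=0]
  L2: frame=0x35 idx=2 entry=0x39007 [P=1 RW=1 US=1 PS=0]
  L3: frame=0x39 idx=10 entry=0x3A007 [P=1 RW=1 US=1 PS=0]
  ✓ 0x3A396  — 4 lookups

Access #0 PA: 0x3A396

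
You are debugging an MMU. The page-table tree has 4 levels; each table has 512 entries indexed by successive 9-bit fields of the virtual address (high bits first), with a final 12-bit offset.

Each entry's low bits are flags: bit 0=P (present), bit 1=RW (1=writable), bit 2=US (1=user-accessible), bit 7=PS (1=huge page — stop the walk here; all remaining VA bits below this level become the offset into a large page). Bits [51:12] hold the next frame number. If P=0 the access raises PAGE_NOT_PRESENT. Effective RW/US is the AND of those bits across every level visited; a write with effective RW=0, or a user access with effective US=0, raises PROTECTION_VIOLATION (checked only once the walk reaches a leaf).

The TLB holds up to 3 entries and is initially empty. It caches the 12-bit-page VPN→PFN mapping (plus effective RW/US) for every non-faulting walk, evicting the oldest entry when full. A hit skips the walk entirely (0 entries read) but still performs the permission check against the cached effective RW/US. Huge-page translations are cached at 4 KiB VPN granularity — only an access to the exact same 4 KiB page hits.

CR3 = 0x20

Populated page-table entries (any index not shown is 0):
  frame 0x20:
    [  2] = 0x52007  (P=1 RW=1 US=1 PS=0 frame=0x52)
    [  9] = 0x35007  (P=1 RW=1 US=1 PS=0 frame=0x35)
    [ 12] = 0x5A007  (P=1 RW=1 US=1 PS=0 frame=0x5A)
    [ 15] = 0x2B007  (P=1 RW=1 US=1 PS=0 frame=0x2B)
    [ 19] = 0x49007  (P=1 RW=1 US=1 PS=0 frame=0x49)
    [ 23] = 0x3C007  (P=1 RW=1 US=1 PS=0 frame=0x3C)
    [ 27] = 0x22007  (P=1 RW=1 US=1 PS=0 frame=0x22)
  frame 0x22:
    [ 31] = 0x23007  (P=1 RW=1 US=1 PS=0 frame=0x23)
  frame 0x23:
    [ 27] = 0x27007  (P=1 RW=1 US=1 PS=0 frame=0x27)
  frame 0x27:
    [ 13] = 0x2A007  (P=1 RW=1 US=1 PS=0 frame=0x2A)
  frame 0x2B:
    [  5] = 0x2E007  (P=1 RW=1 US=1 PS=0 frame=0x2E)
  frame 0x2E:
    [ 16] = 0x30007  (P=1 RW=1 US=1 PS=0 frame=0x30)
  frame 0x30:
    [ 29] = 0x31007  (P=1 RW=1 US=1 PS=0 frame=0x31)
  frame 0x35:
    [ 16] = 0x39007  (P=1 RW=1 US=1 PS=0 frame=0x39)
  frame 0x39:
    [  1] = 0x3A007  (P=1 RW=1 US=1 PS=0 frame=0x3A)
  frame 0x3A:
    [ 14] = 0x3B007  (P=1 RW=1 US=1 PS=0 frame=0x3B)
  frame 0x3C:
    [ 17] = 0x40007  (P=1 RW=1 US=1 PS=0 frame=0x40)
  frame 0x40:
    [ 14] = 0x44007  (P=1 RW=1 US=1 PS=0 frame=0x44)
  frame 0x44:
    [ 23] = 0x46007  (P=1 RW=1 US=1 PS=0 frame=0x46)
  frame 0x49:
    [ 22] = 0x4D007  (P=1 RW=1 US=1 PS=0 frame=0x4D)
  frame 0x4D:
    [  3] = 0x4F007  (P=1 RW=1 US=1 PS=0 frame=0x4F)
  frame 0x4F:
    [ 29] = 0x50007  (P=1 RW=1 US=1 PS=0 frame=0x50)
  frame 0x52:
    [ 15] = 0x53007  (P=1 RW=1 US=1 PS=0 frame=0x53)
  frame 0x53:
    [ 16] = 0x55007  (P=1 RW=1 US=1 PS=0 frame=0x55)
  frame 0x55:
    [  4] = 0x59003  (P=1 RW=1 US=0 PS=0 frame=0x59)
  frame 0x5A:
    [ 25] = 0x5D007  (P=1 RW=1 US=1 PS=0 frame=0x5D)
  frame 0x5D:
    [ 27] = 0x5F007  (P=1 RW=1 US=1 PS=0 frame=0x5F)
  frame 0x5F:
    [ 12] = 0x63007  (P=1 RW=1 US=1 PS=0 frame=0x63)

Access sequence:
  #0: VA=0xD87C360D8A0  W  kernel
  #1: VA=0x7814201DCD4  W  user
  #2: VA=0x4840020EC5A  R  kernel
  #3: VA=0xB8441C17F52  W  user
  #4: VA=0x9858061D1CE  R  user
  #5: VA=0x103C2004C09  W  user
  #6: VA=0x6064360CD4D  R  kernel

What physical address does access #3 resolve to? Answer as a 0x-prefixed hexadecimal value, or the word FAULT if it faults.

Per-access translation:
#0 VA=0xD87C360D8A0 (w,kernel):
  [0] read 0x20 idx=27: raw=0x22007 flags P=1 W=1 U=1 S=0
  [1] read 0x22 idx=31: raw=0x23007 flags P=1 W=1 U=1 S=0
  [2] read 0x23 idx=27: raw=0x27007 flags P=1 W=1 U=1 S=0
  [3] read 0x27 idx=13: raw=0x2A007 flags P=1 W=1 U=1 S=0
  ⇒ phys 0x2A8A0  [4 reads]
#1 VA=0x7814201DCD4 (w,user):
  [0] read 0x20 idx=15: raw=0x2B007 flags P=1 W=1 U=1 S=0
  [1] read 0x2B idx=5: raw=0x2E007 flags P=1 W=1 U=1 S=0
  [2] read 0x2E idx=16: raw=0x30007 flags P=1 W=1 U=1 S=0
  [3] read 0x30 idx=29: raw=0x31007 flags P=1 W=1 U=1 S=0
  ⇒ phys 0x31CD4  [4 reads]
#2 VA=0x4840020EC5A (r,kernel):
  [0] read 0x20 idx=9: raw=0x35007 flags P=1 W=1 U=1 S=0
  [1] read 0x35 idx=16: raw=0x39007 flags P=1 W=1 U=1 S=0
  [2] read 0x39 idx=1: raw=0x3A007 flags P=1 W=1 U=1 S=0
  [3] read 0x3A idx=14: raw=0x3B007 flags P=1 W=1 U=1 S=0
  ⇒ phys 0x3BC5A  [4 reads]
#3 VA=0xB8441C17F52 (w,user):
  [0] read 0x20 idx=23: raw=0x3C007 flags P=1 W=1 U=1 S=0
  [1] read 0x3C idx=17: raw=0x40007 flags P=1 W=1 U=1 S=0
  [2] read 0x40 idx=14: raw=0x44007 flags P=1 W=1 U=1 S=0
  [3] read 0x44 idx=23: raw=0x46007 flags P=1 W=1 U=1 S=0
  ⇒ phys 0x46F52  [4 reads]
#4 VA=0x9858061D1CE (r,user):
  [0] read 0x20 idx=19: raw=0x49007 flags P=1 W=1 U=1 S=0
  [1] read 0x49 idx=22: raw=0x4D007 flags P=1 W=1 U=1 S=0
  [2] read 0x4D idx=3: raw=0x4F007 flags P=1 W=1 U=1 S=0
  [3] read 0x4F idx=29: raw=0x50007 flags P=1 W=1 U=1 S=0
  ⇒ phys 0x501CE  [4 reads]
#5 VA=0x103C2004C09 (w,user):
  [0] read 0x20 idx=2: raw=0x52007 flags P=1 W=1 U=1 S=0
  [1] read 0x52 idx=15: raw=0x53007 flags P=1 W=1 U=1 S=0
  [2] read 0x53 idx=16: raw=0x55007 flags P=1 W=1 U=1 S=0
  [3] read 0x55 idx=4: raw=0x59003 flags P=1 W=1 U=0 S=0
  ⇒ fault: PROTECTION_VIOLATION  — 4 lookups
#6 VA=0x6064360CD4D (r,kernel):
  [0] read 0x20 idx=12: raw=0x5A007 flags P=1 W=1 U=1 S=0
  [1] read 0x5A idx=25: raw=0x5D007 flags P=1 W=1 U=1 S=0
  [2] read 0x5D idx=27: raw=0x5F007 flags P=1 W=1 U=1 S=0
  [3] read 0x5F idx=12: raw=0x63007 flags P=1 W=1 U=1 S=0
  ⇒ phys 0x63D4D  [4 reads]

Access #3 PA: 0x46F52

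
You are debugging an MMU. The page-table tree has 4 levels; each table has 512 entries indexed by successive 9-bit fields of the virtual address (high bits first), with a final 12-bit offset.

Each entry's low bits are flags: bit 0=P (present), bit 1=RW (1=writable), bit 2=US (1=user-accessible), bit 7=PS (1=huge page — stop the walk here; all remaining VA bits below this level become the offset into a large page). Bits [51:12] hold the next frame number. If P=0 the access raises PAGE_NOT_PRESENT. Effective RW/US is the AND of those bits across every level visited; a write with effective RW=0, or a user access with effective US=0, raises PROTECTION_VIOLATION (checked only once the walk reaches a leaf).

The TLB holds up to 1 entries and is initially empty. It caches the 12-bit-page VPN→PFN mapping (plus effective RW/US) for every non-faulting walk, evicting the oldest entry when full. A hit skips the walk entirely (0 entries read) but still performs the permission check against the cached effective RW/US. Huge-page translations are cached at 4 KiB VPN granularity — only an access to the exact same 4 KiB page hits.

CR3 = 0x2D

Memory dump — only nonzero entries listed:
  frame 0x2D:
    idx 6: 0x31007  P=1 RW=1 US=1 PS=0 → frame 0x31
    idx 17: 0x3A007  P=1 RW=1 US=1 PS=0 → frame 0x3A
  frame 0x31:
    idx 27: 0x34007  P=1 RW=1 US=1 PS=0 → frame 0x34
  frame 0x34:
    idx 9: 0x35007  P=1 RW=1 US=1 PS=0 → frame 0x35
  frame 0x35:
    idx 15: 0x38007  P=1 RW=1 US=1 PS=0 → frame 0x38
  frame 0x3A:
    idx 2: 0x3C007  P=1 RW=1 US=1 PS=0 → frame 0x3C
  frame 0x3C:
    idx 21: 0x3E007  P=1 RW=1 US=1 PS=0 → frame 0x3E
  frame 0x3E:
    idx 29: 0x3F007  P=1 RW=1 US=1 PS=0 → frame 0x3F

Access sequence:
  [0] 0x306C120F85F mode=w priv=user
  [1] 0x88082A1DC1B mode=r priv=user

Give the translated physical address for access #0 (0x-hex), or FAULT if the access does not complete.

Trace:
#0 VA=0x306C120F85F (w,user):
  L0: frame=0x2D idx=6 entry=0x31007 [P=1 RW=1 US=1 PS=0]
  L1: frame=0x31 idx=27 entry=0x34007 [P=1 RW=1 US=1 PS=0]
  L2: frame=0x34 idx=9 entry=0x35007 [P=1 RW=1 US=1 PS=0]
  L3: frame=0x35 idx=15 entry=0x38007 [P=1 RW=1 US=1 PS=0]
  ✓ 0x3885F  — 4 lookups
#1 VA=0x88082A1DC1B (r,user):
  L0: frame=0x2D idx=17 entry=0x3A007 [P=1 RW=1 US=1 PS=0]
  L1: frame=0x3A idx=2 entry=0x3C007 [P=1 RW=1 US=1 PS=0]
  L2: frame=0x3C idx=21 entry=0x3E007 [P=1 RW=1 US=1 PS=0]
  L3: frame=0x3E idx=29 entry=0x3F007 [P=1 RW=1 US=1 PS=0]
  ✓ 0x3FC1B  — 4 lookups

Access #0 PA: 0x3885F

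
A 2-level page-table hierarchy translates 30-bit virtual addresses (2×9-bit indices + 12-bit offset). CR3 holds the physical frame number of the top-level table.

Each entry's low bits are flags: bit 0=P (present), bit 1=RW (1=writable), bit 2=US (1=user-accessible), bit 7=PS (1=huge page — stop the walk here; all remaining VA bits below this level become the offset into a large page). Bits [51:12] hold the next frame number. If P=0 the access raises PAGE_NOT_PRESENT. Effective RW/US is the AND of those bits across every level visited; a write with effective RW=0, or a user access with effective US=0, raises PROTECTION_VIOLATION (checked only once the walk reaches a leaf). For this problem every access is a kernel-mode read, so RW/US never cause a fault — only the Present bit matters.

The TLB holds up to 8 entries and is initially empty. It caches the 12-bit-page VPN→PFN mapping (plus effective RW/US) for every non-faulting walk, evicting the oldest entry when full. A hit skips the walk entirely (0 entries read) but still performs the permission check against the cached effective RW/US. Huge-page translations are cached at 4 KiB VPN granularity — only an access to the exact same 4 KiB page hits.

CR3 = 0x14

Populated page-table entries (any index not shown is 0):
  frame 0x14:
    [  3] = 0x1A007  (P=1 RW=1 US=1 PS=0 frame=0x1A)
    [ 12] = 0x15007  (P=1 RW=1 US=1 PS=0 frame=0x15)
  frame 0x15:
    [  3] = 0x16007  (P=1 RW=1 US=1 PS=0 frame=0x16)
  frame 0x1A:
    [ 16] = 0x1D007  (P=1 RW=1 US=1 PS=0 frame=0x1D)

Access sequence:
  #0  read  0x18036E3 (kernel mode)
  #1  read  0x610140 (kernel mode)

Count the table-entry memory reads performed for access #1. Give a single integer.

Walk each access:
#0 VA=0x18036E3 (r,kernel):
  [0] read 0x14 idx=12: raw=0x15007 flags P=1 W=1 U=1 S=0
  [1] read 0x15 idx=3: raw=0x16007 flags P=1 W=1 U=1 S=0
  ⇒ phys 0x166E3  [2 reads]
#1 VA=0x610140 (r,kernel):
  [0] read 0x14 idx=3: raw=0x1A007 flags P=1 W=1 U=1 S=0
  [1] read 0x1A idx=16: raw=0x1D007 flags P=1 W=1 U=1 S=0
  ⇒ phys 0x1D140  [2 reads]

Entries read for #1: 2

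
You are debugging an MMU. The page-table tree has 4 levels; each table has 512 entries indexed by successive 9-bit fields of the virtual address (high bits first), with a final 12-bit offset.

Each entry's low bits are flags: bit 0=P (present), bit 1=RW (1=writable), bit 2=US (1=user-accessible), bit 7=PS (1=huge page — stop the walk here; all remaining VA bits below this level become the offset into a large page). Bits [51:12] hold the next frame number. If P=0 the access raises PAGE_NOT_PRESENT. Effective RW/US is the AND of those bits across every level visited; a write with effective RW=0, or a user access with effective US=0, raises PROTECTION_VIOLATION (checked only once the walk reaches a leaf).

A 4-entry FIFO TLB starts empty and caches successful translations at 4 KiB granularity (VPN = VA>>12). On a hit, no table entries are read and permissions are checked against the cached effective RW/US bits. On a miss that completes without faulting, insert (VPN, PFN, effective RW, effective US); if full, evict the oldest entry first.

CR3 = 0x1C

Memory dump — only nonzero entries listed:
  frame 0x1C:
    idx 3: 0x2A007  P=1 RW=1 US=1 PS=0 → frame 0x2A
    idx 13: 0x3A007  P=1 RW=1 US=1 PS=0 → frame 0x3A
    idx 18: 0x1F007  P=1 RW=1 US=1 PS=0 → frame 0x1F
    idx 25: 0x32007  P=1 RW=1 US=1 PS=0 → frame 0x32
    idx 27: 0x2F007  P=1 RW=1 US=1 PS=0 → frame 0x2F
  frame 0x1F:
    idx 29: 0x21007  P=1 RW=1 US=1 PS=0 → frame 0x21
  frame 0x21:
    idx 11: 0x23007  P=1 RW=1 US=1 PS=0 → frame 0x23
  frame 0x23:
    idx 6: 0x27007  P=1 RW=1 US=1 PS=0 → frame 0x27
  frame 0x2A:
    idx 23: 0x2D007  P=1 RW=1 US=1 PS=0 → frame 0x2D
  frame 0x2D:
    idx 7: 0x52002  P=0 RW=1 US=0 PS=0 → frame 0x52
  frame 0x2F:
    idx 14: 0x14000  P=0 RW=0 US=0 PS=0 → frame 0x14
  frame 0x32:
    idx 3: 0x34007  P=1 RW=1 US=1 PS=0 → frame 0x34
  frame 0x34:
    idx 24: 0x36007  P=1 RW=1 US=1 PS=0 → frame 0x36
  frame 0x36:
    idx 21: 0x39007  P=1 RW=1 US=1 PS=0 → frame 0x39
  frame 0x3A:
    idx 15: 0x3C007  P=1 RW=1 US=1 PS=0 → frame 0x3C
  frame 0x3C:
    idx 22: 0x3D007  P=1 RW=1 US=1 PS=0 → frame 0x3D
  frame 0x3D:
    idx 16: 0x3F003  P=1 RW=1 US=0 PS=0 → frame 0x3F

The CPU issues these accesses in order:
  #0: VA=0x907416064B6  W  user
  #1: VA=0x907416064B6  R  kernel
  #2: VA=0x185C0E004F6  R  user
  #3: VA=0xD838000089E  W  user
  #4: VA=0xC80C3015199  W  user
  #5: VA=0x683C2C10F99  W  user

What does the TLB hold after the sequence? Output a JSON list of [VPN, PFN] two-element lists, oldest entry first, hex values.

Per-access translation:
#0 VA=0x907416064B6 (w,user):
  lvl0: tbl 0x1C, slot 18 ⇒ 0x1F007 (P1/RW1/US1/PS0)
  lvl1: tbl 0x1F, slot 29 ⇒ 0x21007 (P1/RW1/US1/PS0)
  lvl2: tbl 0x21, slot 11 ⇒ 0x23007 (P1/RW1/US1/PS0)
  lvl3: tbl 0x23, slot 6 ⇒ 0x27007 (P1/RW1/US1/PS0)
  → PA=0x274B6  (4 entries read)
#1 VA=0x907416064B6 (r,kernel):
  TLB hit vpn=0x90741606 → PA=0x274B6
#2 VA=0x185C0E004F6 (r,user):
  lvl0: tbl 0x1C, slot 3 ⇒ 0x2A007 (P1/RW1/US1/PS0)
  lvl1: tbl 0x2A, slot 23 ⇒ 0x2D007 (P1/RW1/US1/PS0)
  lvl2: tbl 0x2D, slot 7 ⇒ 0x52002 (P0/RW1/US0/PS0)
  → PAGE_NOT_PRESENT  (3 entries read)
#3 VA=0xD838000089E (w,user):
  lvl0: tbl 0x1C, slot 27 ⇒ 0x2F007 (P1/RW1/US1/PS0)
  lvl1: tbl 0x2F, slot 14 ⇒ 0x14000 (P0/RW0/US0/PS0)
  → PAGE_NOT_PRESENT  (2 entries read)
#4 VA=0xC80C3015199 (w,user):
  lvl0: tbl 0x1C, slot 25 ⇒ 0x32007 (P1/RW1/US1/PS0)
  lvl1: tbl 0x32, slot 3 ⇒ 0x34007 (P1/RW1/US1/PS0)
  lvl2: tbl 0x34, slot 24 ⇒ 0x36007 (P1/RW1/US1/PS0)
  lvl3: tbl 0x36, slot 21 ⇒ 0x39007 (P1/RW1/US1/PS0)
  → PA=0x39199  (4 entries read)
#5 VA=0x683C2C10F99 (w,user):
  lvl0: tbl 0x1C, slot 13 ⇒ 0x3A007 (P1/RW1/US1/PS0)
  lvl1: tbl 0x3A, slot 15 ⇒ 0x3C007 (P1/RW1/US1/PS0)
  lvl2: tbl 0x3C, slot 22 ⇒ 0x3D007 (P1/RW1/US1/PS0)
  lvl3: tbl 0x3D, slot 16 ⇒ 0x3F003 (P1/RW1/US0/PS0)
  → PROTECTION_VIOLATION  (4 entries read)

TLB: [["0x90741606", "0x27"], ["0xC80C3015", "0x39"]]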